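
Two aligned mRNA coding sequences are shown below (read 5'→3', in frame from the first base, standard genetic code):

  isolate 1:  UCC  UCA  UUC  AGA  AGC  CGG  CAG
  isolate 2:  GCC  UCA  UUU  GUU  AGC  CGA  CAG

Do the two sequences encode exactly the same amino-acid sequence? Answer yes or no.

Codon 1: UCC Ser / GCC Ala — nonsynonymous.
Codon 2: UCA Ser / UCA Ser — identical.
Codon 3: UUC Phe / UUU Phe — synonymous.
Codon 4: AGA Arg / GUU Val — nonsynonymous.
Codon 5: AGC Ser / AGC Ser — identical.
Codon 6: CGG Arg / CGA Arg — synonymous.
Codon 7: CAG Gln / CAG Gln — identical.
Nonsynonymous differences: 2 → different protein.

no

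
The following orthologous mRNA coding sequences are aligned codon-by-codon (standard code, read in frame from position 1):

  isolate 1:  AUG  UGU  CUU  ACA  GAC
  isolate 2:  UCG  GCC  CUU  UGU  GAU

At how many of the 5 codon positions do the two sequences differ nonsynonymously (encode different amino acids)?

3

Codon 1: AUG Met / UCG Ser — nonsynonymous.
Codon 2: UGU Cys / GCC Ala — nonsynonymous.
Codon 3: CUU Leu / CUU Leu — identical.
Codon 4: ACA Thr / UGU Cys — nonsynonymous.
Codon 5: GAC Asp / GAU Asp — synonymous.
Nonsynonymous differences: 3.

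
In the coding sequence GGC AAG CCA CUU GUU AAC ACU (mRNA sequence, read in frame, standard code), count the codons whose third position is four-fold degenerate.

Codon 1 GGC (Gly): third position 4-fold.
Codon 2 AAG (Lys): third position 2-fold.
Codon 3 CCA (Pro): third position 4-fold.
Codon 4 CUU (Leu): third position 4-fold.
Codon 5 GUU (Val): third position 4-fold.
Codon 6 AAC (Asn): third position 2-fold.
Codon 7 ACU (Thr): third position 4-fold.
Four-fold degenerate third positions: 5.

5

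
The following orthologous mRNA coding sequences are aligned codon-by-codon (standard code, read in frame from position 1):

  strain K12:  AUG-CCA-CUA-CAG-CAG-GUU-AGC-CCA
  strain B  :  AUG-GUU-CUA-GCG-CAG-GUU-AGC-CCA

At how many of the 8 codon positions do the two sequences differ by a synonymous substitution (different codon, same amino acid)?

0

Codon 1: AUG Met / AUG Met — identical.
Codon 2: CCA Pro / GUU Val — nonsynonymous.
Codon 3: CUA Leu / CUA Leu — identical.
Codon 4: CAG Gln / GCG Ala — nonsynonymous.
Codon 5: CAG Gln / CAG Gln — identical.
Codon 6: GUU Val / GUU Val — identical.
Codon 7: AGC Ser / AGC Ser — identical.
Codon 8: CCA Pro / CCA Pro — identical.
Synonymous differences: 0.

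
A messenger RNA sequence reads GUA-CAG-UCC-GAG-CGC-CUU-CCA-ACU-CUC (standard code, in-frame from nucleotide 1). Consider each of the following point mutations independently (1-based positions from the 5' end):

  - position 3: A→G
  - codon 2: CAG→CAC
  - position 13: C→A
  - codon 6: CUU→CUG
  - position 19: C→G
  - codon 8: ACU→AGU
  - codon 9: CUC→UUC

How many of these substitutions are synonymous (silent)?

2

Codon 1: GUA (Val) → GUG (Val) — synonymous.
Codon 2: CAG (Gln) → CAC (His) — missense.
Codon 5: CGC (Arg) → AGC (Ser) — missense.
Codon 6: CUU (Leu) → CUG (Leu) — synonymous.
Codon 7: CCA (Pro) → GCA (Ala) — missense.
Codon 8: ACU (Thr) → AGU (Ser) — missense.
Codon 9: CUC (Leu) → UUC (Phe) — missense.
Synonymous: 2 of 7.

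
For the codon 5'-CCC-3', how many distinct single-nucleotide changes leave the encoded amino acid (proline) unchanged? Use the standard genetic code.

Position 1: none → 0 synonymous.
Position 2: none → 0 synonymous.
Position 3: CCU, CCA, CCG → 3 synonymous.
Total: 0 + 0 + 3 = 3.

3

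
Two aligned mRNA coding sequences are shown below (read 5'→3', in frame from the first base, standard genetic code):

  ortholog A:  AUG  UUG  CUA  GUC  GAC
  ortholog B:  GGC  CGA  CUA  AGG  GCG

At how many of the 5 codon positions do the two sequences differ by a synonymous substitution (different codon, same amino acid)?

0

Codon 1: AUG Met / GGC Gly — nonsynonymous.
Codon 2: UUG Leu / CGA Arg — nonsynonymous.
Codon 3: CUA Leu / CUA Leu — identical.
Codon 4: GUC Val / AGG Arg — nonsynonymous.
Codon 5: GAC Asp / GCG Ala — nonsynonymous.
Synonymous differences: 0.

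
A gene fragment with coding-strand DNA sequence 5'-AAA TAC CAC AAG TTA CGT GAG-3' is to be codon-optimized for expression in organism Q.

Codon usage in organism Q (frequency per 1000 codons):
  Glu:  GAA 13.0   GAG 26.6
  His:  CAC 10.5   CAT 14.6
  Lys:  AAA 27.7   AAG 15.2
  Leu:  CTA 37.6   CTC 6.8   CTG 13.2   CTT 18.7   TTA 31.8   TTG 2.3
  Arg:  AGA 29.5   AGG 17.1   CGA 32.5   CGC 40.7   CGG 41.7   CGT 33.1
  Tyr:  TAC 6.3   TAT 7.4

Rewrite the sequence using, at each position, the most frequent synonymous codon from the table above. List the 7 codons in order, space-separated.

Codon 1 (Lys): best is AAA at 27.7.
Codon 2 (Tyr): best is TAT at 7.4.
Codon 3 (His): best is CAT at 14.6.
Codon 4 (Lys): best is AAA at 27.7.
Codon 5 (Leu): best is CTA at 37.6.
Codon 6 (Arg): best is CGG at 41.7.
Codon 7 (Glu): best is GAG at 26.6.

AAA TAT CAT AAA CTA CGG GAG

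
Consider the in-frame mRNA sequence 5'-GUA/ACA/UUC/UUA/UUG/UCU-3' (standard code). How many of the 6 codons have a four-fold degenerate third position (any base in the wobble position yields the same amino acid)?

Codon 1 GUA (Val): third position 4-fold.
Codon 2 ACA (Thr): third position 4-fold.
Codon 3 UUC (Phe): third position 2-fold.
Codon 4 UUA (Leu): third position 2-fold.
Codon 5 UUG (Leu): third position 2-fold.
Codon 6 UCU (Ser): third position 4-fold.
Four-fold degenerate third positions: 3.

3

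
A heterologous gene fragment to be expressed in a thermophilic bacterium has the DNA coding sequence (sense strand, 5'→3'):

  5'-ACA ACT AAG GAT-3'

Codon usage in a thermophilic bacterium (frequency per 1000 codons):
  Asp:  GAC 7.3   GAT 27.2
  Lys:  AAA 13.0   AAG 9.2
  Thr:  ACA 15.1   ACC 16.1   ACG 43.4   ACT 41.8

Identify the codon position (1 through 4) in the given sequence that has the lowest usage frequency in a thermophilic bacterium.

3

Codon 1 ACA (Thr): 15.1 per 1000.
Codon 2 ACT (Thr): 41.8 per 1000.
Codon 3 AAG (Lys): 9.2 per 1000.
Codon 4 GAT (Asp): 27.2 per 1000.
Lowest frequency is 9.2 at codon 3.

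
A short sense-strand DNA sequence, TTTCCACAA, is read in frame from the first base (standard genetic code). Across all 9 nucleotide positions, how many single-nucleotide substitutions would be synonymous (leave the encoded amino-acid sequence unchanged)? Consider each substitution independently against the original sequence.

5

Codon 1 (TTT, Phe): 1 synonymous substitution.
Codon 2 (CCA, Pro): 3 synonymous substitutions.
Codon 3 (CAA, Gln): 1 synonymous substitution.
Total: 1 + 3 + 1 = 5.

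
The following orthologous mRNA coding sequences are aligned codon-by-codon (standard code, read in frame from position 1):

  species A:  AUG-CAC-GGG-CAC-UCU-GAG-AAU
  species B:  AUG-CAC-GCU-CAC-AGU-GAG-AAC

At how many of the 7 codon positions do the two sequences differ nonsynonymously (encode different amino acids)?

1

Codon 1: AUG Met / AUG Met — identical.
Codon 2: CAC His / CAC His — identical.
Codon 3: GGG Gly / GCU Ala — nonsynonymous.
Codon 4: CAC His / CAC His — identical.
Codon 5: UCU Ser / AGU Ser — synonymous.
Codon 6: GAG Glu / GAG Glu — identical.
Codon 7: AAU Asn / AAC Asn — synonymous.
Nonsynonymous differences: 1.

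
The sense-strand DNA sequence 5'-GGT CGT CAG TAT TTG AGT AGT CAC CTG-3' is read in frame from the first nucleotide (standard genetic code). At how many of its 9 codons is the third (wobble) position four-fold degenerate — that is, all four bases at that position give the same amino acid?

3

Codon 1 GGT (Gly): third position 4-fold.
Codon 2 CGT (Arg): third position 4-fold.
Codon 3 CAG (Gln): third position 2-fold.
Codon 4 TAT (Tyr): third position 2-fold.
Codon 5 TTG (Leu): third position 2-fold.
Codon 6 AGT (Ser): third position 2-fold.
Codon 7 AGT (Ser): third position 2-fold.
Codon 8 CAC (His): third position 2-fold.
Codon 9 CTG (Leu): third position 4-fold.
Four-fold degenerate third positions: 3.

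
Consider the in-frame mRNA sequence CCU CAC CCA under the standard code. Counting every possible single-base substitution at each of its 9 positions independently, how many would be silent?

7

Codon 1 (CCU, Pro): 3 synonymous substitutions.
Codon 2 (CAC, His): 1 synonymous substitution.
Codon 3 (CCA, Pro): 3 synonymous substitutions.
Total: 3 + 1 + 3 = 7.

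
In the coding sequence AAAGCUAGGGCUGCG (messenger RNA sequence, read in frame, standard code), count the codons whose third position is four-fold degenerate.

3

Codon 1 AAA (Lys): third position 2-fold.
Codon 2 GCU (Ala): third position 4-fold.
Codon 3 AGG (Arg): third position 2-fold.
Codon 4 GCU (Ala): third position 4-fold.
Codon 5 GCG (Ala): third position 4-fold.
Four-fold degenerate third positions: 3.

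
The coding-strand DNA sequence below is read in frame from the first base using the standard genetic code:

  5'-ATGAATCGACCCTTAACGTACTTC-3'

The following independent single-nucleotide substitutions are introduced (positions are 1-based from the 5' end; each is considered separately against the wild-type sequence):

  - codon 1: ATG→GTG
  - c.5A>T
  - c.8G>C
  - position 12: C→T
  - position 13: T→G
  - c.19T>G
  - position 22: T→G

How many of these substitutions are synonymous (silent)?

Codon 1: ATG (Met) → GTG (Val) — missense.
Codon 2: AAT (Asn) → ATT (Ile) — missense.
Codon 3: CGA (Arg) → CCA (Pro) — missense.
Codon 4: CCC (Pro) → CCT (Pro) — synonymous.
Codon 5: TTA (Leu) → GTA (Val) — missense.
Codon 7: TAC (Tyr) → GAC (Asp) — missense.
Codon 8: TTC (Phe) → GTC (Val) — missense.
Synonymous: 1 of 7.

1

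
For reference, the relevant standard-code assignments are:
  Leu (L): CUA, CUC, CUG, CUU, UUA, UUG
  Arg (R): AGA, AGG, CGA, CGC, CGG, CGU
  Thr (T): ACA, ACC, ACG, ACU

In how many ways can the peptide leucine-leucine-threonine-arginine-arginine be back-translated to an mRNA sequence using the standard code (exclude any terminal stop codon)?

5184

Leu: 6 codons.
Leu: 6 codons.
Thr: 4 codons.
Arg: 6 codons.
Arg: 6 codons.
6 × 6 × 4 × 6 × 6 = 5184.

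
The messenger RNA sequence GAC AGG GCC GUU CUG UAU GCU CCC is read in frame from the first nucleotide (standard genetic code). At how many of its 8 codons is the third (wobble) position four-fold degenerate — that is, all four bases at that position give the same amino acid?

5

Codon 1 GAC (Asp): third position 2-fold.
Codon 2 AGG (Arg): third position 2-fold.
Codon 3 GCC (Ala): third position 4-fold.
Codon 4 GUU (Val): third position 4-fold.
Codon 5 CUG (Leu): third position 4-fold.
Codon 6 UAU (Tyr): third position 2-fold.
Codon 7 GCU (Ala): third position 4-fold.
Codon 8 CCC (Pro): third position 4-fold.
Four-fold degenerate third positions: 5.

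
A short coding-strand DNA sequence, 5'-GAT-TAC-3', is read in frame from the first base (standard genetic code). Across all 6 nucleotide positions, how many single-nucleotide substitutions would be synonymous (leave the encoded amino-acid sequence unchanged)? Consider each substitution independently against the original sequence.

Codon 1 (GAT, Asp): 1 synonymous substitution.
Codon 2 (TAC, Tyr): 1 synonymous substitution.
Total: 1 + 1 = 2.

2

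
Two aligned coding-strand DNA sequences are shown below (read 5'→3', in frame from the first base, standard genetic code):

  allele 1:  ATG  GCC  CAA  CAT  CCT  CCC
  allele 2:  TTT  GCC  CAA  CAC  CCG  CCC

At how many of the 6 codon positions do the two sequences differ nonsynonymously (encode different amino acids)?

1

Codon 1: ATG Met / TTT Phe — nonsynonymous.
Codon 2: GCC Ala / GCC Ala — identical.
Codon 3: CAA Gln / CAA Gln — identical.
Codon 4: CAT His / CAC His — synonymous.
Codon 5: CCT Pro / CCG Pro — synonymous.
Codon 6: CCC Pro / CCC Pro — identical.
Nonsynonymous differences: 1.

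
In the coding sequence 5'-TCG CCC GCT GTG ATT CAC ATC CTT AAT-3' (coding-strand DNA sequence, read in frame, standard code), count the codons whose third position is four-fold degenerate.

Codon 1 TCG (Ser): third position 4-fold.
Codon 2 CCC (Pro): third position 4-fold.
Codon 3 GCT (Ala): third position 4-fold.
Codon 4 GTG (Val): third position 4-fold.
Codon 5 ATT (Ile): third position 3-fold.
Codon 6 CAC (His): third position 2-fold.
Codon 7 ATC (Ile): third position 3-fold.
Codon 8 CTT (Leu): third position 4-fold.
Codon 9 AAT (Asn): third position 2-fold.
Four-fold degenerate third positions: 5.

5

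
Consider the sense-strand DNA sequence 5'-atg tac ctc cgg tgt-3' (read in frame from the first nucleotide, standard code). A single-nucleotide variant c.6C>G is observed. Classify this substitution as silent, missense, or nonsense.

Position 6 falls in codon 2: TAC → Tyr.
After the substitution the codon is TAG → Stop.
The new codon is a stop codon, so this is a nonsense mutation.

nonsense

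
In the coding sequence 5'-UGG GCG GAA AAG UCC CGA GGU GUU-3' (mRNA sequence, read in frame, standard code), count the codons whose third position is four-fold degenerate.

5

Codon 1 UGG (Trp): third position 1-fold.
Codon 2 GCG (Ala): third position 4-fold.
Codon 3 GAA (Glu): third position 2-fold.
Codon 4 AAG (Lys): third position 2-fold.
Codon 5 UCC (Ser): third position 4-fold.
Codon 6 CGA (Arg): third position 4-fold.
Codon 7 GGU (Gly): third position 4-fold.
Codon 8 GUU (Val): third position 4-fold.
Four-fold degenerate third positions: 5.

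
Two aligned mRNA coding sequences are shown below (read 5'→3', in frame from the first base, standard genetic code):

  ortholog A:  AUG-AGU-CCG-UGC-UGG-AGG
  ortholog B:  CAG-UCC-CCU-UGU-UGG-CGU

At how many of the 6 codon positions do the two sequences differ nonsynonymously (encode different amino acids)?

Codon 1: AUG Met / CAG Gln — nonsynonymous.
Codon 2: AGU Ser / UCC Ser — synonymous.
Codon 3: CCG Pro / CCU Pro — synonymous.
Codon 4: UGC Cys / UGU Cys — synonymous.
Codon 5: UGG Trp / UGG Trp — identical.
Codon 6: AGG Arg / CGU Arg — synonymous.
Nonsynonymous differences: 1.

1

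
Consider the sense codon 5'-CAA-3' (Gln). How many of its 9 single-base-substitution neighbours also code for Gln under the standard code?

1

Position 1: none → 0 synonymous.
Position 2: none → 0 synonymous.
Position 3: CAG → 1 synonymous.
Total: 0 + 0 + 1 = 1.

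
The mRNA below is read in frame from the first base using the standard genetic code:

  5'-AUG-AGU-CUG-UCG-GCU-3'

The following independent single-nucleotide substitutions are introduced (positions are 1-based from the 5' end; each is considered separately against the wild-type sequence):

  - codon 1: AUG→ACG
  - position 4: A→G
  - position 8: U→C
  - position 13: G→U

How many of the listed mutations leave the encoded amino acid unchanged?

0

Codon 1: AUG (Met) → ACG (Thr) — missense.
Codon 2: AGU (Ser) → GGU (Gly) — missense.
Codon 3: CUG (Leu) → CCG (Pro) — missense.
Codon 5: GCU (Ala) → UCU (Ser) — missense.
Synonymous: 0 of 4.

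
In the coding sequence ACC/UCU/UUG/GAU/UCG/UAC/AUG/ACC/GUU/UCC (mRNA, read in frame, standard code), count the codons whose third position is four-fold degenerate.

Codon 1 ACC (Thr): third position 4-fold.
Codon 2 UCU (Ser): third position 4-fold.
Codon 3 UUG (Leu): third position 2-fold.
Codon 4 GAU (Asp): third position 2-fold.
Codon 5 UCG (Ser): third position 4-fold.
Codon 6 UAC (Tyr): third position 2-fold.
Codon 7 AUG (Met): third position 1-fold.
Codon 8 ACC (Thr): third position 4-fold.
Codon 9 GUU (Val): third position 4-fold.
Codon 10 UCC (Ser): third position 4-fold.
Four-fold degenerate third positions: 6.

6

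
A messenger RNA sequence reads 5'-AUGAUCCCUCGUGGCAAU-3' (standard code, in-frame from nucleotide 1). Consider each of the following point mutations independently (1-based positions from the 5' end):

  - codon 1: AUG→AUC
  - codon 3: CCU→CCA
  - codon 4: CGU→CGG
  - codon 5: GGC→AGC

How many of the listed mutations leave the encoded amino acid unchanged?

Codon 1: AUG (Met) → AUC (Ile) — missense.
Codon 3: CCU (Pro) → CCA (Pro) — synonymous.
Codon 4: CGU (Arg) → CGG (Arg) — synonymous.
Codon 5: GGC (Gly) → AGC (Ser) — missense.
Synonymous: 2 of 4.

2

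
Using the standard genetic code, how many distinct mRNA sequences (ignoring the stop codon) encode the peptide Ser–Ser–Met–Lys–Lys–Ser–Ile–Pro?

Ser: 6 codons.
Ser: 6 codons.
Met: 1 codon.
Lys: 2 codons.
Lys: 2 codons.
Ser: 6 codons.
Ile: 3 codons.
Pro: 4 codons.
6 × 6 × 1 × 2 × 2 × 6 × 3 × 4 = 10368.

10368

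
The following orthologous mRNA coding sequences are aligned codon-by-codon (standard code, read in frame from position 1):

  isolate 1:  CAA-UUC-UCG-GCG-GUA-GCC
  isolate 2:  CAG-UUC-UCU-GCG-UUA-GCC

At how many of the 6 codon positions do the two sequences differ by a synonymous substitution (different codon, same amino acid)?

2

Codon 1: CAA Gln / CAG Gln — synonymous.
Codon 2: UUC Phe / UUC Phe — identical.
Codon 3: UCG Ser / UCU Ser — synonymous.
Codon 4: GCG Ala / GCG Ala — identical.
Codon 5: GUA Val / UUA Leu — nonsynonymous.
Codon 6: GCC Ala / GCC Ala — identical.
Synonymous differences: 2.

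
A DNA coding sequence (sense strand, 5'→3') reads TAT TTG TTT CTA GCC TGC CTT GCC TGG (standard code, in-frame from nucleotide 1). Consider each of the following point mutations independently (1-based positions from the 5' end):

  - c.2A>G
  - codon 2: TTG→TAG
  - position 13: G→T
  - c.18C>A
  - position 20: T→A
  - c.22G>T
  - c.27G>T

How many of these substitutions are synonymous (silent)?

0

Codon 1: TAT (Tyr) → TGT (Cys) — missense.
Codon 2: TTG (Leu) → TAG (Stop) — nonsense.
Codon 5: GCC (Ala) → TCC (Ser) — missense.
Codon 6: TGC (Cys) → TGA (Stop) — nonsense.
Codon 7: CTT (Leu) → CAT (His) — missense.
Codon 8: GCC (Ala) → TCC (Ser) — missense.
Codon 9: TGG (Trp) → TGT (Cys) — missense.
Synonymous: 0 of 7.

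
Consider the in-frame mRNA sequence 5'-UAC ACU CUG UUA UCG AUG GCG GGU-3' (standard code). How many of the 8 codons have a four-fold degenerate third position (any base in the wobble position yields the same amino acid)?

Codon 1 UAC (Tyr): third position 2-fold.
Codon 2 ACU (Thr): third position 4-fold.
Codon 3 CUG (Leu): third position 4-fold.
Codon 4 UUA (Leu): third position 2-fold.
Codon 5 UCG (Ser): third position 4-fold.
Codon 6 AUG (Met): third position 1-fold.
Codon 7 GCG (Ala): third position 4-fold.
Codon 8 GGU (Gly): third position 4-fold.
Four-fold degenerate third positions: 5.

5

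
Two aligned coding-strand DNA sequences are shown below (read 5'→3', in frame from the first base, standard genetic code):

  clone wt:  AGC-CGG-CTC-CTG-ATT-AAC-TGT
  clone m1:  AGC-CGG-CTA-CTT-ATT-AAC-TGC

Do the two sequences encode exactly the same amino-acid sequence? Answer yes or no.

Codon 1: AGC Ser / AGC Ser — identical.
Codon 2: CGG Arg / CGG Arg — identical.
Codon 3: CTC Leu / CTA Leu — synonymous.
Codon 4: CTG Leu / CTT Leu — synonymous.
Codon 5: ATT Ile / ATT Ile — identical.
Codon 6: AAC Asn / AAC Asn — identical.
Codon 7: TGT Cys / TGC Cys — synonymous.
Nonsynonymous differences: 0 → same protein.

yes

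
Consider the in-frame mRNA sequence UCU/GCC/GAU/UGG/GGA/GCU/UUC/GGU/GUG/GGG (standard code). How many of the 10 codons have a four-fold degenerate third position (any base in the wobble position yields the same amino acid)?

7

Codon 1 UCU (Ser): third position 4-fold.
Codon 2 GCC (Ala): third position 4-fold.
Codon 3 GAU (Asp): third position 2-fold.
Codon 4 UGG (Trp): third position 1-fold.
Codon 5 GGA (Gly): third position 4-fold.
Codon 6 GCU (Ala): third position 4-fold.
Codon 7 UUC (Phe): third position 2-fold.
Codon 8 GGU (Gly): third position 4-fold.
Codon 9 GUG (Val): third position 4-fold.
Codon 10 GGG (Gly): third position 4-fold.
Four-fold degenerate third positions: 7.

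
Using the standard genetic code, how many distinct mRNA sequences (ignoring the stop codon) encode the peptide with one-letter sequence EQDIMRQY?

Glu: 2 codons.
Gln: 2 codons.
Asp: 2 codons.
Ile: 3 codons.
Met: 1 codon.
Arg: 6 codons.
Gln: 2 codons.
Tyr: 2 codons.
2 × 2 × 2 × 3 × 1 × 6 × 2 × 2 = 576.

576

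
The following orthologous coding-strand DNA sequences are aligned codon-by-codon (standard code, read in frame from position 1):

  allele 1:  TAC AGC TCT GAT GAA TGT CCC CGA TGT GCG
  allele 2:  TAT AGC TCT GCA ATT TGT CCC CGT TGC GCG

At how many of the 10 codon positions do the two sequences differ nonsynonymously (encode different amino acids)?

2

Codon 1: TAC Tyr / TAT Tyr — synonymous.
Codon 2: AGC Ser / AGC Ser — identical.
Codon 3: TCT Ser / TCT Ser — identical.
Codon 4: GAT Asp / GCA Ala — nonsynonymous.
Codon 5: GAA Glu / ATT Ile — nonsynonymous.
Codon 6: TGT Cys / TGT Cys — identical.
Codon 7: CCC Pro / CCC Pro — identical.
Codon 8: CGA Arg / CGT Arg — synonymous.
Codon 9: TGT Cys / TGC Cys — synonymous.
Codon 10: GCG Ala / GCG Ala — identical.
Nonsynonymous differences: 2.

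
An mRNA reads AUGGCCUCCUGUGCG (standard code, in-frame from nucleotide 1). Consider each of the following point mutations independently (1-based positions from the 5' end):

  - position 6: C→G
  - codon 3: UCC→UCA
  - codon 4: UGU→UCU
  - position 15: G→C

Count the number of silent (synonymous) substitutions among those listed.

Codon 2: GCC (Ala) → GCG (Ala) — synonymous.
Codon 3: UCC (Ser) → UCA (Ser) — synonymous.
Codon 4: UGU (Cys) → UCU (Ser) — missense.
Codon 5: GCG (Ala) → GCC (Ala) — synonymous.
Synonymous: 3 of 4.

3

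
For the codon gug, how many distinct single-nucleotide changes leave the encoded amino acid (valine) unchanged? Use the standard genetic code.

Position 1: none → 0 synonymous.
Position 2: none → 0 synonymous.
Position 3: GUU, GUC, GUA → 3 synonymous.
Total: 0 + 0 + 3 = 3.

3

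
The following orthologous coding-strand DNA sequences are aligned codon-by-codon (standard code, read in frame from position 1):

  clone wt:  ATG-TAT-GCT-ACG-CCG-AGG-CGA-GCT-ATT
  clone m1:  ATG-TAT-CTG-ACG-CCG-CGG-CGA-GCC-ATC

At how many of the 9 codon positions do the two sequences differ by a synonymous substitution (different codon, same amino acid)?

Codon 1: ATG Met / ATG Met — identical.
Codon 2: TAT Tyr / TAT Tyr — identical.
Codon 3: GCT Ala / CTG Leu — nonsynonymous.
Codon 4: ACG Thr / ACG Thr — identical.
Codon 5: CCG Pro / CCG Pro — identical.
Codon 6: AGG Arg / CGG Arg — synonymous.
Codon 7: CGA Arg / CGA Arg — identical.
Codon 8: GCT Ala / GCC Ala — synonymous.
Codon 9: ATT Ile / ATC Ile — synonymous.
Synonymous differences: 3.

3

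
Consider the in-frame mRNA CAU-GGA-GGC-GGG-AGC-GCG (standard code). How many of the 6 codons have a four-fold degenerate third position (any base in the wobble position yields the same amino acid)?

4

Codon 1 CAU (His): third position 2-fold.
Codon 2 GGA (Gly): third position 4-fold.
Codon 3 GGC (Gly): third position 4-fold.
Codon 4 GGG (Gly): third position 4-fold.
Codon 5 AGC (Ser): third position 2-fold.
Codon 6 GCG (Ala): third position 4-fold.
Four-fold degenerate third positions: 4.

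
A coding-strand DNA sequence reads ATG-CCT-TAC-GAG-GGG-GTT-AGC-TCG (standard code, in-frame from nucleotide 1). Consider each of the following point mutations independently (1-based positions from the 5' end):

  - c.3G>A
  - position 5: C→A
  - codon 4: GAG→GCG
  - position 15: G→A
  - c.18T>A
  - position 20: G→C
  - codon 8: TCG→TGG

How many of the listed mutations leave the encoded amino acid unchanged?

Codon 1: ATG (Met) → ATA (Ile) — missense.
Codon 2: CCT (Pro) → CAT (His) — missense.
Codon 4: GAG (Glu) → GCG (Ala) — missense.
Codon 5: GGG (Gly) → GGA (Gly) — synonymous.
Codon 6: GTT (Val) → GTA (Val) — synonymous.
Codon 7: AGC (Ser) → ACC (Thr) — missense.
Codon 8: TCG (Ser) → TGG (Trp) — missense.
Synonymous: 2 of 7.

2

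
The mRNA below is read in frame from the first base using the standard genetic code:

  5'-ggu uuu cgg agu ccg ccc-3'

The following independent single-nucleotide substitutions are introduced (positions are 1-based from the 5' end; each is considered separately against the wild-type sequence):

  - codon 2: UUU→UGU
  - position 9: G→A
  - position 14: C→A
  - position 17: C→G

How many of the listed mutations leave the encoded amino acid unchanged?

1

Codon 2: UUU (Phe) → UGU (Cys) — missense.
Codon 3: CGG (Arg) → CGA (Arg) — synonymous.
Codon 5: CCG (Pro) → CAG (Gln) — missense.
Codon 6: CCC (Pro) → CGC (Arg) — missense.
Synonymous: 1 of 4.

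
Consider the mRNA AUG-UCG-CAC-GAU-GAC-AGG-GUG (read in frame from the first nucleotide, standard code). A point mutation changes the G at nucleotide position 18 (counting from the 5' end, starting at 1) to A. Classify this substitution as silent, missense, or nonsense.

silent

Position 18 falls in codon 6: AGG → Arg.
After the substitution the codon is AGA → Arg.
Both encode Arg, so the change is synonymous.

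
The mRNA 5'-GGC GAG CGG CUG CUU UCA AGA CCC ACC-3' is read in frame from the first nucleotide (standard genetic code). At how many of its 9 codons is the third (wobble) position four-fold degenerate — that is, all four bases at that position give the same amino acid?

7

Codon 1 GGC (Gly): third position 4-fold.
Codon 2 GAG (Glu): third position 2-fold.
Codon 3 CGG (Arg): third position 4-fold.
Codon 4 CUG (Leu): third position 4-fold.
Codon 5 CUU (Leu): third position 4-fold.
Codon 6 UCA (Ser): third position 4-fold.
Codon 7 AGA (Arg): third position 2-fold.
Codon 8 CCC (Pro): third position 4-fold.
Codon 9 ACC (Thr): third position 4-fold.
Four-fold degenerate third positions: 7.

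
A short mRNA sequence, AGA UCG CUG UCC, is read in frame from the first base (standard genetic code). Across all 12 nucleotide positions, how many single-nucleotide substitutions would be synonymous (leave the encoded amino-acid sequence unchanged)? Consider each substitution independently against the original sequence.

Codon 1 (AGA, Arg): 2 synonymous substitutions.
Codon 2 (UCG, Ser): 3 synonymous substitutions.
Codon 3 (CUG, Leu): 4 synonymous substitutions.
Codon 4 (UCC, Ser): 3 synonymous substitutions.
Total: 2 + 3 + 4 + 3 = 12.

12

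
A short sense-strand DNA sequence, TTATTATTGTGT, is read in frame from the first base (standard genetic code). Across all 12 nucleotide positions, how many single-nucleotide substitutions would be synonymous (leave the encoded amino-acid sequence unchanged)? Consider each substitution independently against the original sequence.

7

Codon 1 (TTA, Leu): 2 synonymous substitutions.
Codon 2 (TTA, Leu): 2 synonymous substitutions.
Codon 3 (TTG, Leu): 2 synonymous substitutions.
Codon 4 (TGT, Cys): 1 synonymous substitution.
Total: 2 + 2 + 2 + 1 = 7.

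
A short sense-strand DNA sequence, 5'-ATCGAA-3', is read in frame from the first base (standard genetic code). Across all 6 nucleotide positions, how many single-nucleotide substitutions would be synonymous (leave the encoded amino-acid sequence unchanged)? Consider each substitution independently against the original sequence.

Codon 1 (ATC, Ile): 2 synonymous substitutions.
Codon 2 (GAA, Glu): 1 synonymous substitution.
Total: 2 + 1 = 3.

3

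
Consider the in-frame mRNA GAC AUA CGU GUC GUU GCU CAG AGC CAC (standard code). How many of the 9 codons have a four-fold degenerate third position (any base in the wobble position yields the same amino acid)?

4

Codon 1 GAC (Asp): third position 2-fold.
Codon 2 AUA (Ile): third position 3-fold.
Codon 3 CGU (Arg): third position 4-fold.
Codon 4 GUC (Val): third position 4-fold.
Codon 5 GUU (Val): third position 4-fold.
Codon 6 GCU (Ala): third position 4-fold.
Codon 7 CAG (Gln): third position 2-fold.
Codon 8 AGC (Ser): third position 2-fold.
Codon 9 CAC (His): third position 2-fold.
Four-fold degenerate third positions: 4.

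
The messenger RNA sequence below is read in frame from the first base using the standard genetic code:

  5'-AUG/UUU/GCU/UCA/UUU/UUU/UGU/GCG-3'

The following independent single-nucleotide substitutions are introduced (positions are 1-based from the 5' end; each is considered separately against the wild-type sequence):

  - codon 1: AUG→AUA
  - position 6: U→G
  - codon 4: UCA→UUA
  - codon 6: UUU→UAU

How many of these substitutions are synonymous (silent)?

Codon 1: AUG (Met) → AUA (Ile) — missense.
Codon 2: UUU (Phe) → UUG (Leu) — missense.
Codon 4: UCA (Ser) → UUA (Leu) — missense.
Codon 6: UUU (Phe) → UAU (Tyr) — missense.
Synonymous: 0 of 4.

0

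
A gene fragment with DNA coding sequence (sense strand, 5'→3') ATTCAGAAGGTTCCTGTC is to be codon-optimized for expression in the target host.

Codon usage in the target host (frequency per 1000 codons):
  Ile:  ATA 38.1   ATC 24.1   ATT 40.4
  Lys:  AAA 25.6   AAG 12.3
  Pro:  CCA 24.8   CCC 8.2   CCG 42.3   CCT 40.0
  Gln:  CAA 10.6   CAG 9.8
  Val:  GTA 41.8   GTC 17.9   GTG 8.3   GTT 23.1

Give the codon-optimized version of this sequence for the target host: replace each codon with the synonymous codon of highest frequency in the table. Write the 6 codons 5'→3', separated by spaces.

Codon 1 (Ile): best is ATT at 40.4.
Codon 2 (Gln): best is CAA at 10.6.
Codon 3 (Lys): best is AAA at 25.6.
Codon 4 (Val): best is GTA at 41.8.
Codon 5 (Pro): best is CCG at 42.3.
Codon 6 (Val): best is GTA at 41.8.

ATT CAA AAA GTA CCG GTA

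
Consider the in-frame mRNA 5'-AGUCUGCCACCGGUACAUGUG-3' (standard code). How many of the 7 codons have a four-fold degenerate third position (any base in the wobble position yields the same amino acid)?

5

Codon 1 AGU (Ser): third position 2-fold.
Codon 2 CUG (Leu): third position 4-fold.
Codon 3 CCA (Pro): third position 4-fold.
Codon 4 CCG (Pro): third position 4-fold.
Codon 5 GUA (Val): third position 4-fold.
Codon 6 CAU (His): third position 2-fold.
Codon 7 GUG (Val): third position 4-fold.
Four-fold degenerate third positions: 5.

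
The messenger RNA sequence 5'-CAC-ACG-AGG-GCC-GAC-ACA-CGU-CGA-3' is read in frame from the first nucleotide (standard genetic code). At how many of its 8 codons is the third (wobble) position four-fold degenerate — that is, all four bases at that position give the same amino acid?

Codon 1 CAC (His): third position 2-fold.
Codon 2 ACG (Thr): third position 4-fold.
Codon 3 AGG (Arg): third position 2-fold.
Codon 4 GCC (Ala): third position 4-fold.
Codon 5 GAC (Asp): third position 2-fold.
Codon 6 ACA (Thr): third position 4-fold.
Codon 7 CGU (Arg): third position 4-fold.
Codon 8 CGA (Arg): third position 4-fold.
Four-fold degenerate third positions: 5.

5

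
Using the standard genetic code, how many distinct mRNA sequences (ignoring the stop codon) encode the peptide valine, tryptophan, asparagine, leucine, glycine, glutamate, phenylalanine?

Val: 4 codons.
Trp: 1 codon.
Asn: 2 codons.
Leu: 6 codons.
Gly: 4 codons.
Glu: 2 codons.
Phe: 2 codons.
4 × 1 × 2 × 6 × 4 × 2 × 2 = 768.

768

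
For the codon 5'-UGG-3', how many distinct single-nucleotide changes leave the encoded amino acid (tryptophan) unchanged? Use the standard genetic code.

0

Position 1: none → 0 synonymous.
Position 2: none → 0 synonymous.
Position 3: none → 0 synonymous.
Total: 0 + 0 + 0 = 0.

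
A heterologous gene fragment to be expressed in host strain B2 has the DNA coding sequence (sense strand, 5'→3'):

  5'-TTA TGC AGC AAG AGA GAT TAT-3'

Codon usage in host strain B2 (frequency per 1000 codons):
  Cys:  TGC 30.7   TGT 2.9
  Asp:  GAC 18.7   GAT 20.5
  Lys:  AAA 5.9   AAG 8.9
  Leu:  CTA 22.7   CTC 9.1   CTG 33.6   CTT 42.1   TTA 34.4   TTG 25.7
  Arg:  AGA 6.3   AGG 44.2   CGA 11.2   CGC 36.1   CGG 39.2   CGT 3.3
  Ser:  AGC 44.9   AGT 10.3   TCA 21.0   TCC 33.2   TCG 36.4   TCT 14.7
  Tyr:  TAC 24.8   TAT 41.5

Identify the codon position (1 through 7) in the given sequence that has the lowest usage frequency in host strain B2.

Codon 1 TTA (Leu): 34.4 per 1000.
Codon 2 TGC (Cys): 30.7 per 1000.
Codon 3 AGC (Ser): 44.9 per 1000.
Codon 4 AAG (Lys): 8.9 per 1000.
Codon 5 AGA (Arg): 6.3 per 1000.
Codon 6 GAT (Asp): 20.5 per 1000.
Codon 7 TAT (Tyr): 41.5 per 1000.
Lowest frequency is 6.3 at codon 5.

5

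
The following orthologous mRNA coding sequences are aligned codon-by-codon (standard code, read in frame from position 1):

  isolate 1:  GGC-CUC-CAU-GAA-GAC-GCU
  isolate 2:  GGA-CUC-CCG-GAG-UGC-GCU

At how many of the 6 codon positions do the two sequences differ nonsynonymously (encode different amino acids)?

Codon 1: GGC Gly / GGA Gly — synonymous.
Codon 2: CUC Leu / CUC Leu — identical.
Codon 3: CAU His / CCG Pro — nonsynonymous.
Codon 4: GAA Glu / GAG Glu — synonymous.
Codon 5: GAC Asp / UGC Cys — nonsynonymous.
Codon 6: GCU Ala / GCU Ala — identical.
Nonsynonymous differences: 2.

2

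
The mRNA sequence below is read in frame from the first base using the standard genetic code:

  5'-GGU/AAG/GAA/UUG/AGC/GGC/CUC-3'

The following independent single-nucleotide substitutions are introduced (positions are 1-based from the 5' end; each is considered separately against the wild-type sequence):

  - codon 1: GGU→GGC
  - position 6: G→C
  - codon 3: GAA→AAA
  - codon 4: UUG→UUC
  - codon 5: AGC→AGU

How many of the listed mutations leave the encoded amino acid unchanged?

Codon 1: GGU (Gly) → GGC (Gly) — synonymous.
Codon 2: AAG (Lys) → AAC (Asn) — missense.
Codon 3: GAA (Glu) → AAA (Lys) — missense.
Codon 4: UUG (Leu) → UUC (Phe) — missense.
Codon 5: AGC (Ser) → AGU (Ser) — synonymous.
Synonymous: 2 of 5.

2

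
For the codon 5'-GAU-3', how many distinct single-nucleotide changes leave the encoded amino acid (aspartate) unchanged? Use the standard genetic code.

1

Position 1: none → 0 synonymous.
Position 2: none → 0 synonymous.
Position 3: GAC → 1 synonymous.
Total: 0 + 0 + 1 = 1.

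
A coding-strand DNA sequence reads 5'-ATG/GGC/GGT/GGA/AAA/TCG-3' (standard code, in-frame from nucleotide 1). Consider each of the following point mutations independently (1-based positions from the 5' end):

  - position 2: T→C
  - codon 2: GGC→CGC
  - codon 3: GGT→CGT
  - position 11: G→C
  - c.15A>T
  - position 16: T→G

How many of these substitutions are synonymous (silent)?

Codon 1: ATG (Met) → ACG (Thr) — missense.
Codon 2: GGC (Gly) → CGC (Arg) — missense.
Codon 3: GGT (Gly) → CGT (Arg) — missense.
Codon 4: GGA (Gly) → GCA (Ala) — missense.
Codon 5: AAA (Lys) → AAT (Asn) — missense.
Codon 6: TCG (Ser) → GCG (Ala) — missense.
Synonymous: 0 of 6.

0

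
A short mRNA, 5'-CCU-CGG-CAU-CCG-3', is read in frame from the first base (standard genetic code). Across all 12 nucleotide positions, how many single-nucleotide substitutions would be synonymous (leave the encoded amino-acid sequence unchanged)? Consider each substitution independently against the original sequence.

Codon 1 (CCU, Pro): 3 synonymous substitutions.
Codon 2 (CGG, Arg): 4 synonymous substitutions.
Codon 3 (CAU, His): 1 synonymous substitution.
Codon 4 (CCG, Pro): 3 synonymous substitutions.
Total: 3 + 4 + 1 + 3 = 11.

11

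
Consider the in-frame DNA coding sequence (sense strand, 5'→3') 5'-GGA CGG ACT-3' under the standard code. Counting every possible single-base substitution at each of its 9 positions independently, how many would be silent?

Codon 1 (GGA, Gly): 3 synonymous substitutions.
Codon 2 (CGG, Arg): 4 synonymous substitutions.
Codon 3 (ACT, Thr): 3 synonymous substitutions.
Total: 3 + 4 + 3 = 10.

10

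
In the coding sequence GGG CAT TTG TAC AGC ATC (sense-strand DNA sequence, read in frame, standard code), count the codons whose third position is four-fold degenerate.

Codon 1 GGG (Gly): third position 4-fold.
Codon 2 CAT (His): third position 2-fold.
Codon 3 TTG (Leu): third position 2-fold.
Codon 4 TAC (Tyr): third position 2-fold.
Codon 5 AGC (Ser): third position 2-fold.
Codon 6 ATC (Ile): third position 3-fold.
Four-fold degenerate third positions: 1.

1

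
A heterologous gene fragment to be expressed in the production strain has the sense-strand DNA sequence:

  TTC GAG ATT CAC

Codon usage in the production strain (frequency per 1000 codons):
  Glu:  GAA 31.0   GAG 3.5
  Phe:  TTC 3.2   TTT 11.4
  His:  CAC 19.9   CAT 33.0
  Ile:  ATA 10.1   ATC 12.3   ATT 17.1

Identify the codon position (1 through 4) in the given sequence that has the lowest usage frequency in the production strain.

1

Codon 1 TTC (Phe): 3.2 per 1000.
Codon 2 GAG (Glu): 3.5 per 1000.
Codon 3 ATT (Ile): 17.1 per 1000.
Codon 4 CAC (His): 19.9 per 1000.
Lowest frequency is 3.2 at codon 1.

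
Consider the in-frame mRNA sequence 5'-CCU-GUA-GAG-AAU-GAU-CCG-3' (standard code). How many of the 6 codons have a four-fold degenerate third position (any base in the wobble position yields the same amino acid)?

Codon 1 CCU (Pro): third position 4-fold.
Codon 2 GUA (Val): third position 4-fold.
Codon 3 GAG (Glu): third position 2-fold.
Codon 4 AAU (Asn): third position 2-fold.
Codon 5 GAU (Asp): third position 2-fold.
Codon 6 CCG (Pro): third position 4-fold.
Four-fold degenerate third positions: 3.

3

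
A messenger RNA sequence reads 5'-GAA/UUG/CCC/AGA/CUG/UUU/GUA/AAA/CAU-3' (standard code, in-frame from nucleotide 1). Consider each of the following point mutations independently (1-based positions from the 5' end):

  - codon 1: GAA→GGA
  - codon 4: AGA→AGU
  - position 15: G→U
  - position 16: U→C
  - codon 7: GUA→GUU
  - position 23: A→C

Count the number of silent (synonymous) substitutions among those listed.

Codon 1: GAA (Glu) → GGA (Gly) — missense.
Codon 4: AGA (Arg) → AGU (Ser) — missense.
Codon 5: CUG (Leu) → CUU (Leu) — synonymous.
Codon 6: UUU (Phe) → CUU (Leu) — missense.
Codon 7: GUA (Val) → GUU (Val) — synonymous.
Codon 8: AAA (Lys) → ACA (Thr) — missense.
Synonymous: 2 of 6.

2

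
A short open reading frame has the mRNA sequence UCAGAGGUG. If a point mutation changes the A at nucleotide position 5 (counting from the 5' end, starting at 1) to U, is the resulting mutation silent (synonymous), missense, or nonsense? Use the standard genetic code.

missense

Position 5 falls in codon 2: GAG → Glu.
After the substitution the codon is GUG → Val.
Glu ≠ Val, so this is a missense mutation.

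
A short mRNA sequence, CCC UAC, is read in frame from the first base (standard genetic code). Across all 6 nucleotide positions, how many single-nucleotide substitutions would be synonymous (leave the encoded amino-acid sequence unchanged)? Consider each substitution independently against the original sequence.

Codon 1 (CCC, Pro): 3 synonymous substitutions.
Codon 2 (UAC, Tyr): 1 synonymous substitution.
Total: 3 + 1 = 4.

4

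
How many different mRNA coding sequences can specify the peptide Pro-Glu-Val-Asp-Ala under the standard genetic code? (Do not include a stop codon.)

Pro: 4 codons.
Glu: 2 codons.
Val: 4 codons.
Asp: 2 codons.
Ala: 4 codons.
4 × 2 × 4 × 2 × 4 = 256.

256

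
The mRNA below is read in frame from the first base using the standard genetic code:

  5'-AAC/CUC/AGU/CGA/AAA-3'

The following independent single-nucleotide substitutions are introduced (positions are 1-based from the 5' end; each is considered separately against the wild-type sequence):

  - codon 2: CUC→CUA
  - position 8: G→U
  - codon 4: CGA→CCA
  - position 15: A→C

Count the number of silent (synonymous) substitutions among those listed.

1

Codon 2: CUC (Leu) → CUA (Leu) — synonymous.
Codon 3: AGU (Ser) → AUU (Ile) — missense.
Codon 4: CGA (Arg) → CCA (Pro) — missense.
Codon 5: AAA (Lys) → AAC (Asn) — missense.
Synonymous: 1 of 4.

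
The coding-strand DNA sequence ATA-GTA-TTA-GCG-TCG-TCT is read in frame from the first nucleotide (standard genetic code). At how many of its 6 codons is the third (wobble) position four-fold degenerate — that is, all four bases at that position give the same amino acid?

4

Codon 1 ATA (Ile): third position 3-fold.
Codon 2 GTA (Val): third position 4-fold.
Codon 3 TTA (Leu): third position 2-fold.
Codon 4 GCG (Ala): third position 4-fold.
Codon 5 TCG (Ser): third position 4-fold.
Codon 6 TCT (Ser): third position 4-fold.
Four-fold degenerate third positions: 4.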